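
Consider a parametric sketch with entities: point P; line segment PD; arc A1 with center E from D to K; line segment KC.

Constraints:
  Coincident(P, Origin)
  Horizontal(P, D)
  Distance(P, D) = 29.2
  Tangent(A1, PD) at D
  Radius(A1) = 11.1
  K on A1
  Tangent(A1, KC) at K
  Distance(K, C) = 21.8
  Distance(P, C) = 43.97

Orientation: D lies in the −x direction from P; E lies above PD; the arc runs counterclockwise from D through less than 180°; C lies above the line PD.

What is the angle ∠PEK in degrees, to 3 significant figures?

40.6°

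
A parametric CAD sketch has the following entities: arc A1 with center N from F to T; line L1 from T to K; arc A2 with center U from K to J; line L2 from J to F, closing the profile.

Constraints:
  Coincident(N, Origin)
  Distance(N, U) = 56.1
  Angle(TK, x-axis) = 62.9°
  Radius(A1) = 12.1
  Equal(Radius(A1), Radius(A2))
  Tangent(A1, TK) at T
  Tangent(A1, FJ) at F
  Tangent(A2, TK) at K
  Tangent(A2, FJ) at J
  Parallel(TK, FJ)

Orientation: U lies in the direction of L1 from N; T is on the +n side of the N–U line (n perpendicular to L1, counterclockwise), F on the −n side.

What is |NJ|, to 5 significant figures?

57.390

The slot axis is L1's direction at 62.9°, so u = (cos 62.9°, sin 62.9°) = (0.45554, 0.89021) and n = (−sin 62.9°, cos 62.9°) = (-0.89021, 0.45554). N is at the origin and U lies 56.1 along u from N, so U = 56.1·u = (25.556, 49.941). Tangency of A1 to both parallel lines with radius 12.1 puts T and F at N ± 12.1·n: T = (-10.772, 5.5121), F = (10.772, -5.5121). Equal radii place K and J the same way about U: K = U + 12.1·n = (14.784, 55.453), J = U − 12.1·n = (36.328, 44.429). Then |NJ| = |J − N| = 57.390.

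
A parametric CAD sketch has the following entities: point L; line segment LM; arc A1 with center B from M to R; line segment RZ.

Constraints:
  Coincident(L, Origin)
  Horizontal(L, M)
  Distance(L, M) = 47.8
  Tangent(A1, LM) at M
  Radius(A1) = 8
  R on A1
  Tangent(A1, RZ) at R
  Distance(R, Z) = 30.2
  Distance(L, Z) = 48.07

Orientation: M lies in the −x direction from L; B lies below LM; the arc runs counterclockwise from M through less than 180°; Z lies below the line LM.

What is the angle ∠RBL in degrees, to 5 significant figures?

145.60°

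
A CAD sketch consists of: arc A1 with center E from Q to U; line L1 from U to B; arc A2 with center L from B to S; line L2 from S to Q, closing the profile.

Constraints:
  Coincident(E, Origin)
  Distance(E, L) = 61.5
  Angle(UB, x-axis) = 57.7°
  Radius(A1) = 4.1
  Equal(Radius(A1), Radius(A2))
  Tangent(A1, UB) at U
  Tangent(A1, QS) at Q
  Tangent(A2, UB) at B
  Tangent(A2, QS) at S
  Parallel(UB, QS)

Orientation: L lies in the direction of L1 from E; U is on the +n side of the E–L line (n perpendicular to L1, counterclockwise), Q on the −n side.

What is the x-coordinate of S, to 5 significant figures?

36.328

The slot axis is L1's direction at 57.7°, so u = (cos 57.7°, sin 57.7°) = (0.53435, 0.84526) and n = (−sin 57.7°, cos 57.7°) = (-0.84526, 0.53435). E is at the origin and L lies 61.5 along u from E, so L = 61.5·u = (32.863, 51.984). Tangency of A1 to both parallel lines with radius 4.1 puts U and Q at E ± 4.1·n: U = (-3.4656, 2.1908), Q = (3.4656, -2.1908). Equal radii place B and S the same way about L: B = L + 4.1·n = (29.397, 54.174), S = L − 4.1·n = (36.328, 49.793). So S.x = 36.328.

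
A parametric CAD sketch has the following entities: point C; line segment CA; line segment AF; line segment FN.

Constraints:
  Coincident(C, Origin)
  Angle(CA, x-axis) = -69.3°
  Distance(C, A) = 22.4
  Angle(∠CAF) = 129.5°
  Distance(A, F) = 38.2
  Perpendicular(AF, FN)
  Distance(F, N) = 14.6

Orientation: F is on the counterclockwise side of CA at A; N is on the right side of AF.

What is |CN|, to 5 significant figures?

61.379

∠CAF = 129.5°, so AF runs at -69.3° + (180° − 129.5°) = -18.800° from the x-axis; with |AF| = 38.2, F = A + 38.2·(cos -18.800°, sin -18.800°) = (44.080, -33.264). AF ⟂ FN; with |FN| = 14.6 on the right of AF, N = F + 14.6·(-0.32227, -0.94665) = (39.375, -47.086). Then |CN| = |N − C| = 61.379.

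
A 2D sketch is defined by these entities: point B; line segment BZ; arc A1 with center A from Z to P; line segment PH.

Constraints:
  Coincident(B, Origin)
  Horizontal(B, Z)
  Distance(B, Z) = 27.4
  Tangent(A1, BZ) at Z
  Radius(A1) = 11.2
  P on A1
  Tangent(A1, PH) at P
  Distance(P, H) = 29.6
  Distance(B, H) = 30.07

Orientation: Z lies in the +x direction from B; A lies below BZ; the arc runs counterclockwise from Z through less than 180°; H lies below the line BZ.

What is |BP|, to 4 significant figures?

18.70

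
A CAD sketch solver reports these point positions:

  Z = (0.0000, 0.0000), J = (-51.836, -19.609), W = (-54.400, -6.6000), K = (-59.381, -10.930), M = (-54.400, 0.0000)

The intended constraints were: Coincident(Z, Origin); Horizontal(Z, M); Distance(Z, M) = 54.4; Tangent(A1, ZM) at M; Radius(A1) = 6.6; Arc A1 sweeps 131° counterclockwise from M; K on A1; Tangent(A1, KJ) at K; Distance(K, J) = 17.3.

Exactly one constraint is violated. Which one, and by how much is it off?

Distance(K, J) = 17.3 — off by 5.80.

Z = (0.00, 0.00) ✓; Z.y = 0.00, M.y = 0.00 ✓; |ZM| = 54.40 ✓; ∠(WM, MZ) = 90.00° ✓; |WM| = 6.600 ✓; bearing(W→K) − bearing(W→M) = 131.0° ✓; |WK| = 6.600 ✓; ∠(WK, KJ) = 90.00° ✓; |KJ| = 11.50 ✗.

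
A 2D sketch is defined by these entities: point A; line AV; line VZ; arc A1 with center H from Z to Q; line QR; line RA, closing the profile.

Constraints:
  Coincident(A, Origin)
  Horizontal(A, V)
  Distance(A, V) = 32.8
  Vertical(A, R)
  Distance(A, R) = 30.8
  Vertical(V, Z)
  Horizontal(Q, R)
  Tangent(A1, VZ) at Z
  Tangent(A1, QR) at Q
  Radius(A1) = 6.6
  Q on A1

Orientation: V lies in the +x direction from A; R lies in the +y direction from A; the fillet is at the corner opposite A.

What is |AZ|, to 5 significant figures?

40.761

A is at the origin; AV is horizontal with |AV| = 32.8 and V on the +x side, so V = (32.800, 0.0000). A and R share the same x with |AR| = 30.8 and R on the +y side, so R = (0.0000, 30.800). The virtual corner opposite A is at (32.800, 30.800). Tangency of A1 to VZ means the radius HZ is perpendicular to VZ and since A1 is tangent to QR there, HQ ⟂ QR, with radius 6.6, so the center H sits 6.6 in from both sides at H = (26.200, 24.200). That places the tangent points at Z = (32.800, 24.200) on VZ and Q = (26.200, 30.800) on QR. Then |AZ| = |Z − A| = 40.761.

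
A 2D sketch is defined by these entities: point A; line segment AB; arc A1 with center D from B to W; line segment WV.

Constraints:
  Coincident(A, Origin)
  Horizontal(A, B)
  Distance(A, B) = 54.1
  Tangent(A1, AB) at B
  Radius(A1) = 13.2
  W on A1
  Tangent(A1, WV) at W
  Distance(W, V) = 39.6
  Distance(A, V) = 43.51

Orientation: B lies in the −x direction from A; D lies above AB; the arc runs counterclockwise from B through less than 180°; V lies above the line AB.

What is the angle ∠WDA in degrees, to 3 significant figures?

21.0°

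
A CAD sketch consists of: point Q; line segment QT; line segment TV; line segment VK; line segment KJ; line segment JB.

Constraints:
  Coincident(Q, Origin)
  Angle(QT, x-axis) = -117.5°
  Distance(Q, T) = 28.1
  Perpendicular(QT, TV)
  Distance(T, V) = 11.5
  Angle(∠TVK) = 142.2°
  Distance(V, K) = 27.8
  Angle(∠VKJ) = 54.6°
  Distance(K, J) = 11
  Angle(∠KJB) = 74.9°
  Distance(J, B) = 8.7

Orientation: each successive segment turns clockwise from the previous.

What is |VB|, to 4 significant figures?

16.05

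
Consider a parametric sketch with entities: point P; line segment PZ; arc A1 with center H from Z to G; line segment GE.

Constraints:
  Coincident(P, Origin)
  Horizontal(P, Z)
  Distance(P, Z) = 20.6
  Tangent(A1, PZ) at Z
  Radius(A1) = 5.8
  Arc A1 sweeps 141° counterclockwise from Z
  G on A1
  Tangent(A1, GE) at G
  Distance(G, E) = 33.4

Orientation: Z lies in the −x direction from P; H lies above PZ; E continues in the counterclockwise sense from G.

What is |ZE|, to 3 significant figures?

38.5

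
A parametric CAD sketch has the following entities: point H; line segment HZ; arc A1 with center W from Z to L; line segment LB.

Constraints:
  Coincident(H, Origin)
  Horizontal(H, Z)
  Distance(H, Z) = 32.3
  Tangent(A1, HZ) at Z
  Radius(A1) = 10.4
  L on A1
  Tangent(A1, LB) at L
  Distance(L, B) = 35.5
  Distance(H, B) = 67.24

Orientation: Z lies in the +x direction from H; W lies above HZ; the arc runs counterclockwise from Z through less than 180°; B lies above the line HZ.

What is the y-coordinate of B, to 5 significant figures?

40.696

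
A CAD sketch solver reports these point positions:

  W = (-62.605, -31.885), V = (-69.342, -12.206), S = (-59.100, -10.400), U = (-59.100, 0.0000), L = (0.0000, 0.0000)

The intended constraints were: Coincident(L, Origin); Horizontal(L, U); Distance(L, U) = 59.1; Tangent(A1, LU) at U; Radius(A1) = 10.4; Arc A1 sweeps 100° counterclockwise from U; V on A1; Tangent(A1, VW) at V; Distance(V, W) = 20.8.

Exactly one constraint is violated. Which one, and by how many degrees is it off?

Tangent(A1, VW) at V — off by 8.90°.

L = (0.00, 0.00) ✓; L.y = 0.00, U.y = 0.00 ✓; |LU| = 59.10 ✓; ∠(SU, UL) = 90.00° ✓; |SU| = 10.40 ✓; bearing(S→V) − bearing(S→U) = 100.0° ✓; |SV| = 10.40 ✓; ∠(SV, VW) = 81.10° ✗; |VW| = 20.80 ✓.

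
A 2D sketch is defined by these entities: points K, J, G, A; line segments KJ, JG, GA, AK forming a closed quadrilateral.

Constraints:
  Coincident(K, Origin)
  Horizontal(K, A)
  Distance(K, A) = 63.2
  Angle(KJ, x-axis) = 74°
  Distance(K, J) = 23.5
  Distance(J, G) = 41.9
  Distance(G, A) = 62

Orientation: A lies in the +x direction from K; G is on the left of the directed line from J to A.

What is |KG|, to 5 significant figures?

64.041

Checks: |JG| = 41.90 ✓; |GA| = 62.00 ✓.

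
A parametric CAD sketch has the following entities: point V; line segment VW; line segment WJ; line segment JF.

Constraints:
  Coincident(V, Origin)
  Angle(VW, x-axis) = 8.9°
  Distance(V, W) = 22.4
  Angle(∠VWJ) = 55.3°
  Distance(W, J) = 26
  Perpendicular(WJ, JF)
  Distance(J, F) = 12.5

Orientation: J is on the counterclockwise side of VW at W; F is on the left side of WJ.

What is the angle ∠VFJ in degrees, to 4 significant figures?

114.1°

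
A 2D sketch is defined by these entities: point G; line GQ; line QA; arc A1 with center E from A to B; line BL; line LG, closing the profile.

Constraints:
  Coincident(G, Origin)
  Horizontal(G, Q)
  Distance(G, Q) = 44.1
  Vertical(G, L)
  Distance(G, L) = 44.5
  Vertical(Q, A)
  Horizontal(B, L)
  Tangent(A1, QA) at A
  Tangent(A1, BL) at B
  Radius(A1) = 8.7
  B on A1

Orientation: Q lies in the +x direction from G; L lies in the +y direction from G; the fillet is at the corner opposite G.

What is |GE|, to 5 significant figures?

50.347

G is at the origin; GQ is horizontal with |GQ| = 44.1 and Q on the +x side, so Q = (44.100, 0.0000). G and L share the same x with |GL| = 44.5 and L on the +y side, so L = (0.0000, 44.500). The virtual corner opposite G is at (44.100, 44.500). Since A1 is tangent to QA there, EA ⟂ QA and since A1 is tangent to BL there, EB ⟂ BL, with radius 8.7, so the center E sits 8.7 in from both sides at E = (35.400, 35.800). Then |GE| = |E − G| = 50.347.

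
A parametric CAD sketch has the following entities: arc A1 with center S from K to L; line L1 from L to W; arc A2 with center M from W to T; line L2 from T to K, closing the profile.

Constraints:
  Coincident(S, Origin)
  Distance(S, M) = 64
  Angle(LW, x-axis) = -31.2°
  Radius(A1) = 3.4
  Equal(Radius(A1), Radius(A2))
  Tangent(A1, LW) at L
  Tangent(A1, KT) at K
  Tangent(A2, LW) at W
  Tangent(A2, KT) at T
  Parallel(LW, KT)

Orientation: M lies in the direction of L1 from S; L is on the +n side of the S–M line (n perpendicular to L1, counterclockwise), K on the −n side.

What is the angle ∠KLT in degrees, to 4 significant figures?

83.94°

The slot axis is L1's direction at -31.2°, so u = (cos -31.2°, sin -31.2°) = (0.8554, -0.5180) and n = (−sin -31.2°, cos -31.2°) = (0.5180, 0.8554). S is at the origin and M lies 64.0 along u from S, so M = 64.0·u = (54.74, -33.15). Tangency of A1 to both parallel lines with radius 3.4 puts L and K at S ± 3.4·n: L = (1.761, 2.908), K = (-1.761, -2.908). Equal radii place W and T the same way about M: W = M + 3.4·n = (56.50, -30.25), T = M − 3.4·n = (52.98, -36.06). Then cos ∠KLT = LK·LT / (|LK||LT|), giving 83.94°.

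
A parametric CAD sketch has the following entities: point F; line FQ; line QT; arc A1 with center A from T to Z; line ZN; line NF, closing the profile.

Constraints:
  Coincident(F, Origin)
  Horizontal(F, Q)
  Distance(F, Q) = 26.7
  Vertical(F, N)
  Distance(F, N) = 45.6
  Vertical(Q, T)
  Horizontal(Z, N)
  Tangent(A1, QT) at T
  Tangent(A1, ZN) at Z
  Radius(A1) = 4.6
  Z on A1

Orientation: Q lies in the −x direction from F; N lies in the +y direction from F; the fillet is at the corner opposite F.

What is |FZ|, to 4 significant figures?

50.67

F is at the origin; FQ is horizontal with |FQ| = 26.7 and Q on the −x side, so Q = (-26.70, 0.000). F and N share the same x with |FN| = 45.6 and N on the +y side, so N = (0.000, 45.60). The virtual corner opposite F is at (-26.70, 45.60). Since A1 is tangent to QT there, AT ⟂ QT and tangency of A1 to ZN means the radius AZ is perpendicular to ZN, with radius 4.6, so the center A sits 4.6 in from both sides at A = (-22.10, 41.00). That places the tangent points at T = (-26.70, 41.00) on QT and Z = (-22.10, 45.60) on ZN. Then |FZ| = |Z − F| = 50.67.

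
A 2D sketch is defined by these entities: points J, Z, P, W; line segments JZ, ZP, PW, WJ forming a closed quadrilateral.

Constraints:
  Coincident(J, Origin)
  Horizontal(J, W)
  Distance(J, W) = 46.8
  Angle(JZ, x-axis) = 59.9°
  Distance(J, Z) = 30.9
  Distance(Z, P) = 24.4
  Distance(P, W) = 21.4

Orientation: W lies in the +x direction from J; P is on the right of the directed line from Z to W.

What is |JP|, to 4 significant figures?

26.33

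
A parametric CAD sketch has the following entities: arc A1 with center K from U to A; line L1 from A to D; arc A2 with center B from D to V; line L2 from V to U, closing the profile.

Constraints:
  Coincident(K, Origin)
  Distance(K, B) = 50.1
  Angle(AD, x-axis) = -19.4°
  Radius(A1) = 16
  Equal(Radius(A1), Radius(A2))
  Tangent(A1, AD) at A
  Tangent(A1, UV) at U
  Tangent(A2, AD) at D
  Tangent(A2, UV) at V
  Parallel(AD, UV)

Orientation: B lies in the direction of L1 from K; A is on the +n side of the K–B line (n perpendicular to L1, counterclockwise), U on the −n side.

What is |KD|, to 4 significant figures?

52.59

Tangency of A1 to both parallel lines with radius 16.0 puts A and U at K ± 16.0·n: A = (5.315, 15.09), U = (-5.315, -15.09). Equal radii place D and V the same way about B: D = B + 16.0·n = (52.57, -1.550), V = B − 16.0·n = (41.94, -31.73). Then |KD| = |D − K| = 52.59.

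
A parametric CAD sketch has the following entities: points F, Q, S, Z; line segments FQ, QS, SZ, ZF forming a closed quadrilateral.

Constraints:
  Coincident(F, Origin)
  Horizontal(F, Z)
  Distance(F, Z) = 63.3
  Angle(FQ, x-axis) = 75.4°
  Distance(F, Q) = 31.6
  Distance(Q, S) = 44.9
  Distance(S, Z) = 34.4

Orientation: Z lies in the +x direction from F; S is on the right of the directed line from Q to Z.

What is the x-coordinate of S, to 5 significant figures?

29.980

Checks: |QS| = 44.90 ✓; |SZ| = 34.40 ✓.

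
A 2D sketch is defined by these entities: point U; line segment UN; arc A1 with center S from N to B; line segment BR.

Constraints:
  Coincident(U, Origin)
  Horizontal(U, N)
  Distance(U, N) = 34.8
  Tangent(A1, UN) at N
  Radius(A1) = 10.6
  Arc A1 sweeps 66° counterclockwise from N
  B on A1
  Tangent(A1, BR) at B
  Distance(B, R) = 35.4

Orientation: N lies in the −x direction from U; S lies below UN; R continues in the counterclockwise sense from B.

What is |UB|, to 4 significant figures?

44.93

U is at the origin; UN is horizontal with |UN| = 34.8 and N on the −x side, so N = (-34.80, 0.000). Tangency of A1 to UN means the radius SN is perpendicular to UN, so S = N + (0, -10.6) = (-34.80, -10.60). On A1, N sits at bearing 90° from S; a 66° counterclockwise sweep puts B at bearing 156°, so B = S + 10.6·(cos 156°, sin 156°) = (-44.48, -6.289). Then |UB| = |B − U| = 44.93.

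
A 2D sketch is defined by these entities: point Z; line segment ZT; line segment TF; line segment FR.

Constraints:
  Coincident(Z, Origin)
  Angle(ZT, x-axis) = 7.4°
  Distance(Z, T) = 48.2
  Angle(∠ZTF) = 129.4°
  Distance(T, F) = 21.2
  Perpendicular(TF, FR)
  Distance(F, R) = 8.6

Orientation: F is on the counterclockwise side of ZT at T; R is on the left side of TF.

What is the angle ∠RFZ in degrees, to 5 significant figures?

54.280°

∠ZTF = 129.4°, so TF runs at 7.4° + (180° − 129.4°) = 58.000° from the x-axis; with |TF| = 21.2, F = T + 21.2·(cos 58.000°, sin 58.000°) = (59.033, 24.187). TF ⟂ FR; with |FR| = 8.6 on the left of TF, R = F + 8.6·(-0.84805, 0.52992) = (51.740, 28.744). Then cos ∠RFZ = FR·FZ / (|FR||FZ|), giving 54.280°.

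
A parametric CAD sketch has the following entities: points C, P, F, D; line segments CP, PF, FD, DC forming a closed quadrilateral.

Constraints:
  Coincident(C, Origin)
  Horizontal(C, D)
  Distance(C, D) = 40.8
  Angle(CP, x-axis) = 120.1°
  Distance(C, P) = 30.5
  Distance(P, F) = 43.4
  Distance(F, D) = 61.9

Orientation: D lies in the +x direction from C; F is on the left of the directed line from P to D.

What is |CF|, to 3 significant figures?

58.8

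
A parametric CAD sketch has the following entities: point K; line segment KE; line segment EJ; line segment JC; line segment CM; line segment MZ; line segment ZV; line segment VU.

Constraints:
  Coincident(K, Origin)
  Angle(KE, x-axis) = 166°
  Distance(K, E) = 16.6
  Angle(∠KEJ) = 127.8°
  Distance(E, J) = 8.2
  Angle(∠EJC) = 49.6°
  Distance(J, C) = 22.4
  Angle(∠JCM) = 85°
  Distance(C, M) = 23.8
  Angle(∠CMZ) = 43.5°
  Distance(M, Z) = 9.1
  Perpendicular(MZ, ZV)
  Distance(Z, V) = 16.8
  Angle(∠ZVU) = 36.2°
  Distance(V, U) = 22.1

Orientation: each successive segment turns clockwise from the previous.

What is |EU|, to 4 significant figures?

26.97

MZ is perpendicular to ZV, so ZV runs at 21.90°; with |ZV| = 16.8, V = (5.483, -2.300). ∠ZVU = 36.2° gives VU at -121.9° from the x-axis; with |VU| = 22.1, U = (-6.196, -21.06). Then |EU| = |U − E| = 26.97.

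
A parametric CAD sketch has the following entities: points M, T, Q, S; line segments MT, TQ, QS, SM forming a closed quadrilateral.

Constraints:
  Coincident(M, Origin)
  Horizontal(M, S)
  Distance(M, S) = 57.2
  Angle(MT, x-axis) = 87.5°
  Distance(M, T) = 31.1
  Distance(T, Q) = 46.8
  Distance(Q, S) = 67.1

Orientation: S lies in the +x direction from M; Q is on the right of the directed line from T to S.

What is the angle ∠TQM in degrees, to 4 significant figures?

17.43°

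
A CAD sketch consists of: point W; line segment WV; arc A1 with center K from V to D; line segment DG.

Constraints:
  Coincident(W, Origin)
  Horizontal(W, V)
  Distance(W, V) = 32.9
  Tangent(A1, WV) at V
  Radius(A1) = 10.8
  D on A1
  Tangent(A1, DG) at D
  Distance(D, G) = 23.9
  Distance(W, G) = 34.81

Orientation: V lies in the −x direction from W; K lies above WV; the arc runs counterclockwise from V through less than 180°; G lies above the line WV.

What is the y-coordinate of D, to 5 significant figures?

7.8816

W is at the origin; WV is horizontal with |WV| = 32.9 and V on the −x side, so V = (-32.900, 0.0000). Tangency of A1 to WV means the radius KV is perpendicular to WV, so K = V + (0, 10.8) = (-32.900, 10.800). Since KD ⟂ DG (tangency), |KG| = √(10.8² + 23.9²) = 26.227 regardless of where D sits on A1. So G lies on both circle(W, 34.81) and circle(K, 26.227); the above-WV intersection is G = (-16.043, 30.892). D is the foot of the tangent from G: D = (-22.502, 7.8816).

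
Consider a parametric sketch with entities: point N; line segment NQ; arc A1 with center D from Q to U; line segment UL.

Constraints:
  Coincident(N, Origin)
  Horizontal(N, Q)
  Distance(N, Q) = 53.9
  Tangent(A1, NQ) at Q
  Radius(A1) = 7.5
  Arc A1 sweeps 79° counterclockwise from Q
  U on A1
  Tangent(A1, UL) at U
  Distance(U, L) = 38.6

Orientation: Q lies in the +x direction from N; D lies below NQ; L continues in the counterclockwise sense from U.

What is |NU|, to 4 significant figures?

46.93

N is at the origin; NQ is horizontal with |NQ| = 53.9 and Q on the +x side, so Q = (53.90, 0.000). The tangent condition forces DQ to be normal to NQ, so D = Q + (0, -7.5) = (53.90, -7.500). On A1, Q sits at bearing 90° from D; a 79° counterclockwise sweep puts U at bearing 169°, so U = D + 7.5·(cos 169°, sin 169°) = (46.54, -6.069). Then |NU| = |U − N| = 46.93.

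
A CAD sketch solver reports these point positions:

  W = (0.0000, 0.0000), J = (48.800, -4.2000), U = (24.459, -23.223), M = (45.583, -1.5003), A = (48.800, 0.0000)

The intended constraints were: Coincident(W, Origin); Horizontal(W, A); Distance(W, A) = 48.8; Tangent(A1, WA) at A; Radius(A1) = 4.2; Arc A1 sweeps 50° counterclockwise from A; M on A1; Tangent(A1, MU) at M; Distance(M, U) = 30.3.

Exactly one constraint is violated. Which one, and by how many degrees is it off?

Tangent(A1, MU) at M — off by 4.20°.

W = (0.00, 0.00) ✓; W.y = 0.00, A.y = 0.00 ✓; |WA| = 48.80 ✓; ∠(JA, AW) = 90.00° ✓; |JA| = 4.200 ✓; bearing(J→M) − bearing(J→A) = 50.00° ✓; |JM| = 4.200 ✓; ∠(JM, MU) = 94.20° ✗; |MU| = 30.30 ✓.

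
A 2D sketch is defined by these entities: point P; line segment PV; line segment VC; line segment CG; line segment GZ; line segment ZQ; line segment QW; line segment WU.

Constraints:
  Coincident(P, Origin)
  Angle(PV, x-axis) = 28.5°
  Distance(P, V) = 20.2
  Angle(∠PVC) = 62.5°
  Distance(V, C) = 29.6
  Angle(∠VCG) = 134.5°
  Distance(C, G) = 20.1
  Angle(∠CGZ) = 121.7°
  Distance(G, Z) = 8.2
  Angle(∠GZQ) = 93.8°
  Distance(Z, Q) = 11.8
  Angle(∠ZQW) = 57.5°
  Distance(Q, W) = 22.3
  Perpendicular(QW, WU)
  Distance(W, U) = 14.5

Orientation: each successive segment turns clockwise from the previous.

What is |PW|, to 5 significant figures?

38.526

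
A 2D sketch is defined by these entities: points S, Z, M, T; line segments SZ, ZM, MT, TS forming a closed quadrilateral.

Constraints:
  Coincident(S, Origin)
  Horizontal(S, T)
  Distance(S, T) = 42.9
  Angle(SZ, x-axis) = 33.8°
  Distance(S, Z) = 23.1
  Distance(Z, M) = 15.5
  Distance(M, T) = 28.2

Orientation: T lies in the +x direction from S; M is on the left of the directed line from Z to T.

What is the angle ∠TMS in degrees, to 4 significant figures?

78.84°

Checks: |ZM| = 15.50 ✓; |MT| = 28.20 ✓.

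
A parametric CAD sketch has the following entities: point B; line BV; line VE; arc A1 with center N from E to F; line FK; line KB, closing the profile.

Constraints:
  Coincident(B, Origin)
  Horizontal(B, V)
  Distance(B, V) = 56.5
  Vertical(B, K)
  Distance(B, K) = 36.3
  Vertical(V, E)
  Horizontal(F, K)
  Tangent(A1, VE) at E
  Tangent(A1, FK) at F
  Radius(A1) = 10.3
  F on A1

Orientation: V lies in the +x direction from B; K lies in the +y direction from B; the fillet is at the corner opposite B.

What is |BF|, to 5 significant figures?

58.755

The virtual corner opposite B is at (56.500, 36.300). The tangent condition forces NE to be normal to VE and A1 meets FK tangentially, so NF is at right angles to FK, with radius 10.3, so the center N sits 10.3 in from both sides at N = (46.200, 26.000). That places the tangent points at E = (56.500, 26.000) on VE and F = (46.200, 36.300) on FK. Then |BF| = |F − B| = 58.755.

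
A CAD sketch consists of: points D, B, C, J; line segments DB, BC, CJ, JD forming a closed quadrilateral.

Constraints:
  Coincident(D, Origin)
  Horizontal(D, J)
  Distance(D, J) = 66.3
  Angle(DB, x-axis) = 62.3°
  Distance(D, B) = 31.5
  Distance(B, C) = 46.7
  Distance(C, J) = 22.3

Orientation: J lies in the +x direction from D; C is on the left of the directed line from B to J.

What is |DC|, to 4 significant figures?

64.65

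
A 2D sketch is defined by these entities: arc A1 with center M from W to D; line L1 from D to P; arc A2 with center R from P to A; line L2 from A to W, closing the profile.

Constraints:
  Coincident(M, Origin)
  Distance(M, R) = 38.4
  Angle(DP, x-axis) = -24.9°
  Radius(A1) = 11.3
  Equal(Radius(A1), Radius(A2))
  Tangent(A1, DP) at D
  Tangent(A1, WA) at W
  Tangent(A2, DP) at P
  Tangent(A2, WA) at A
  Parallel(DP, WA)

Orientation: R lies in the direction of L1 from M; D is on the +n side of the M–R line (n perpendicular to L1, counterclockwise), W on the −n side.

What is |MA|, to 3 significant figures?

40.0

The slot axis is L1's direction at -24.9°, so u = (cos -24.9°, sin -24.9°) = (0.907, -0.421) and n = (−sin -24.9°, cos -24.9°) = (0.421, 0.907). M is at the origin and R lies 38.4 along u from M, so R = 38.4·u = (34.8, -16.2). Tangency of A1 to both parallel lines with radius 11.3 puts D and W at M ± 11.3·n: D = (4.76, 10.2), W = (-4.76, -10.2). Equal radii place P and A the same way about R: P = R + 11.3·n = (39.6, -5.92), A = R − 11.3·n = (30.1, -26.4). Then |MA| = |A − M| = 40.0.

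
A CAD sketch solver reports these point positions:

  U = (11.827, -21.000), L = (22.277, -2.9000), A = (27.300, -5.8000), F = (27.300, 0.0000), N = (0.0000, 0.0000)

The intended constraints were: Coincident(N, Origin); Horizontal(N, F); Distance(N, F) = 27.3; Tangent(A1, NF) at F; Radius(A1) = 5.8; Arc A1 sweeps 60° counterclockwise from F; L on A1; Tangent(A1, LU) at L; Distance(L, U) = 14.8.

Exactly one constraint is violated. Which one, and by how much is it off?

Distance(L, U) = 14.8 — off by 6.10.

N = (0.00, 0.00) ✓; N.y = 0.00, F.y = 0.00 ✓; |NF| = 27.30 ✓; ∠(AF, FN) = 90.00° ✓; |AF| = 5.800 ✓; bearing(A→L) − bearing(A→F) = 60.00° ✓; |AL| = 5.800 ✓; ∠(AL, LU) = 90.00° ✓; |LU| = 20.90 ✗.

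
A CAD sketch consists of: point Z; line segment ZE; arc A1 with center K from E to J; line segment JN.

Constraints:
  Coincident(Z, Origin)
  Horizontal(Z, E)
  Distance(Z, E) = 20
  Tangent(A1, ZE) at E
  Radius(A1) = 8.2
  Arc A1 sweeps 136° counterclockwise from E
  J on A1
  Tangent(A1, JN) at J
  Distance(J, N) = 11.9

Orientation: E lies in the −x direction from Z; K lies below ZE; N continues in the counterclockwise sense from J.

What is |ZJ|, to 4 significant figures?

29.31

A1 meets ZE tangentially, so KE is at right angles to ZE, so K = E + (0, -8.2) = (-20.00, -8.200). On A1, E sits at bearing 90° from K; a 136° counterclockwise sweep puts J at bearing 226°, so J = K + 8.2·(cos 226°, sin 226°) = (-25.70, -14.10). Then |ZJ| = |J − Z| = 29.31.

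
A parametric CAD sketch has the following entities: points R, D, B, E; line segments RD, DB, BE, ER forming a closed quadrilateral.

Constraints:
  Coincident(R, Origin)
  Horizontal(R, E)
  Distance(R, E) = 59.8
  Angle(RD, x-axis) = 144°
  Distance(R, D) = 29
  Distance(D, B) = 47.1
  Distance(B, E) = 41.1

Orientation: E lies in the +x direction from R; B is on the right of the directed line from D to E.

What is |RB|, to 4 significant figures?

19.21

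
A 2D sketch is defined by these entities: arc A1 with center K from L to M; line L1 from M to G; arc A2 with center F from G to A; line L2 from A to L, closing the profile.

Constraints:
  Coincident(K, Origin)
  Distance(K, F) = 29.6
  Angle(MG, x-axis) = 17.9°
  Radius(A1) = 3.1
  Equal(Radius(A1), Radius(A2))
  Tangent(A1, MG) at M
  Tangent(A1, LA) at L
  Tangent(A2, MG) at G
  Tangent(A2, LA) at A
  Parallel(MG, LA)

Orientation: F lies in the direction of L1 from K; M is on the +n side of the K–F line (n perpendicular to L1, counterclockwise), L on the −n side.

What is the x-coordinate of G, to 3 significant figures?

27.2

The slot axis is L1's direction at 17.9°, so u = (cos 17.9°, sin 17.9°) = (0.952, 0.307) and n = (−sin 17.9°, cos 17.9°) = (-0.307, 0.952). K is at the origin and F lies 29.6 along u from K, so F = 29.6·u = (28.2, 9.10). Tangency of A1 to both parallel lines with radius 3.1 puts M and L at K ± 3.1·n: M = (-0.953, 2.95), L = (0.953, -2.95). Equal radii place G and A the same way about F: G = F + 3.1·n = (27.2, 12.0), A = F − 3.1·n = (29.1, 6.15). So G.x = 27.2.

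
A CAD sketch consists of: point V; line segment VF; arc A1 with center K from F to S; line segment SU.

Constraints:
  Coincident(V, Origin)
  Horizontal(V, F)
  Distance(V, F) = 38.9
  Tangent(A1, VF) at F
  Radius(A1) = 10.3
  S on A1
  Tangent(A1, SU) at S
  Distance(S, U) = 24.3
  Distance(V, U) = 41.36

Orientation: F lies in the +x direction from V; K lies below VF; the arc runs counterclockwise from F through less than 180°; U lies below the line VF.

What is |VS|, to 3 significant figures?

30.0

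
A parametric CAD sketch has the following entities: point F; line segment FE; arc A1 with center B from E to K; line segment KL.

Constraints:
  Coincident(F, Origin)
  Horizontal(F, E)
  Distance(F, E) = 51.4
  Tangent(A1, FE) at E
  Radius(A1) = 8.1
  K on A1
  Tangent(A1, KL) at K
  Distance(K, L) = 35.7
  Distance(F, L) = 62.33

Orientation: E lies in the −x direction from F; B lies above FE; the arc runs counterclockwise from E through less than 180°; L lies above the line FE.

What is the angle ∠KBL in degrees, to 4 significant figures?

77.22°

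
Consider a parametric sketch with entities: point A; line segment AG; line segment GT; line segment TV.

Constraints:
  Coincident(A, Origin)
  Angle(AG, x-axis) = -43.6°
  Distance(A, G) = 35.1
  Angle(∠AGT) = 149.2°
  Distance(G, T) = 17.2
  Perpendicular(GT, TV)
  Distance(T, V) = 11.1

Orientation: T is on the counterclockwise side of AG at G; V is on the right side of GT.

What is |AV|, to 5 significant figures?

55.563

∠AGT = 149.2°, so GT runs at -43.6° + (180° − 149.2°) = -12.800° from the x-axis; with |GT| = 17.2, T = G + 17.2·(cos -12.800°, sin -12.800°) = (42.191, -28.016). GT ⟂ TV; with |TV| = 11.1 on the right of GT, V = T + 11.1·(-0.22155, -0.97515) = (39.732, -38.840). Then |AV| = |V − A| = 55.563.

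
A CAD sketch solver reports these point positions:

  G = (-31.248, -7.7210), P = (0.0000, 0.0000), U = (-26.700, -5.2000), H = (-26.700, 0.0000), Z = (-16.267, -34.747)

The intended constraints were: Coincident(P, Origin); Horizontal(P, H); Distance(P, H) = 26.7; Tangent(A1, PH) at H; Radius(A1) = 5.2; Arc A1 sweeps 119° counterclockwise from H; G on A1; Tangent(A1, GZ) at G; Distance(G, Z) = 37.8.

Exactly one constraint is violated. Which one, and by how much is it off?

Distance(G, Z) = 37.8 — off by 6.90.

P = (0.00, 0.00) ✓; P.y = 0.00, H.y = 0.00 ✓; |PH| = 26.70 ✓; ∠(UH, HP) = 90.00° ✓; |UH| = 5.200 ✓; bearing(U→G) − bearing(U→H) = 119.0° ✓; |UG| = 5.200 ✓; ∠(UG, GZ) = 90.00° ✓; |GZ| = 30.90 ✗.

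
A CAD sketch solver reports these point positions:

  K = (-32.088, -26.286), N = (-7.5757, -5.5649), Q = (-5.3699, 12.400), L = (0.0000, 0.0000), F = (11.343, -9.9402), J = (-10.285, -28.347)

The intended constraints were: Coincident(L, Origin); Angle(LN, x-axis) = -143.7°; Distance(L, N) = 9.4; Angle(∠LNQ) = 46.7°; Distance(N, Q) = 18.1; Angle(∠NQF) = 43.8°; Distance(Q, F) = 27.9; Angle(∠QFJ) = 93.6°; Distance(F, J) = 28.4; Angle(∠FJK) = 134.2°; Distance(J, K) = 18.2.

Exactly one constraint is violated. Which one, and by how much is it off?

Distance(J, K) = 18.2 — off by 3.70.

L = (0.00, 0.00) ✓; LN at -143.7° ✓; |LN| = 9.400 ✓; ∠LNQ = 46.70° ✓; |NQ| = 18.10 ✓; ∠NQF = 43.80° ✓; |QF| = 27.90 ✓; ∠QFJ = 93.60° ✓; |FJ| = 28.40 ✓; ∠FJK = 134.2° ✓; |JK| = 21.90 ✗.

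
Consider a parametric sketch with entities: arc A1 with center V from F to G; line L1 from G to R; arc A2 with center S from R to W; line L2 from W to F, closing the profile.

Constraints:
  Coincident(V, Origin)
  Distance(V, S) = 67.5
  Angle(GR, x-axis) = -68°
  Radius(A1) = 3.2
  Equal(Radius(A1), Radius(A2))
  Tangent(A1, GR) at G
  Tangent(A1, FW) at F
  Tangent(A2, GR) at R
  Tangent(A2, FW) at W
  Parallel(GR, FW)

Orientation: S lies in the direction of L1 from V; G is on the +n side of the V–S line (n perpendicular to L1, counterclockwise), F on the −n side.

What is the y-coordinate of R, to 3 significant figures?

-61.4

Tangency of A1 to both parallel lines with radius 3.2 puts G and F at V ± 3.2·n: G = (2.97, 1.20), F = (-2.97, -1.20). Equal radii place R and W the same way about S: R = S + 3.2·n = (28.3, -61.4), W = S − 3.2·n = (22.3, -63.8). So R.y = -61.4.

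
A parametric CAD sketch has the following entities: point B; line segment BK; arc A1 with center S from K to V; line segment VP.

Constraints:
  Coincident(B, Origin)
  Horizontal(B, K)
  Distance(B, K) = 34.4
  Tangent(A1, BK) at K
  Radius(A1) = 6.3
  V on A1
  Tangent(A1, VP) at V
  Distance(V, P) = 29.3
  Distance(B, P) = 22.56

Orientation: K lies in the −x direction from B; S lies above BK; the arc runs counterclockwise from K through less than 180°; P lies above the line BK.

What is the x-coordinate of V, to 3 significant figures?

-30.2

Checks: |SV| = 6.300 ✓; ∠(SV, VP) = 90.00° ✓; |VP| = 29.30 ✓; |BP| = 22.56 ✓.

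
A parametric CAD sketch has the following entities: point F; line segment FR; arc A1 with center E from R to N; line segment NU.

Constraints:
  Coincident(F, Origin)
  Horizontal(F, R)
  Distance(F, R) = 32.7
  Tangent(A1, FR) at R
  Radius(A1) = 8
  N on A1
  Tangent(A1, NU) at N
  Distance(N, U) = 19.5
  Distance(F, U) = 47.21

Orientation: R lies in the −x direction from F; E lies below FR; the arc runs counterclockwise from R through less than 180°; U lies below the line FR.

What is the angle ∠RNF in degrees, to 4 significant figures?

36.58°

Checks: |EN| = 8.000 ✓; ∠(EN, NU) = 90.00° ✓; |NU| = 19.50 ✓; |FU| = 47.21 ✓.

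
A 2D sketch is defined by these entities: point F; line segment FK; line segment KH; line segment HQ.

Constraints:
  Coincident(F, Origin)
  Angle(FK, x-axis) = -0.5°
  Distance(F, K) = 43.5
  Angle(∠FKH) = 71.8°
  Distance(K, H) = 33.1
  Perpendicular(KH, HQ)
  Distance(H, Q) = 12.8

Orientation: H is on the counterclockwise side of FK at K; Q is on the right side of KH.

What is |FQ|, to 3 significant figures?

57.5

∠FKH = 71.8°, so KH runs at -0.5° + (180° − 71.8°) = 108° from the x-axis; with |KH| = 33.1, H = K + 33.1·(cos 108°, sin 108°) = (33.4, 31.2). KH is perpendicular to HQ; with |HQ| = 12.8 on the right of KH, Q = H + 12.8·(0.953, 0.304) = (45.6, 35.0). Then |FQ| = |Q − F| = 57.5.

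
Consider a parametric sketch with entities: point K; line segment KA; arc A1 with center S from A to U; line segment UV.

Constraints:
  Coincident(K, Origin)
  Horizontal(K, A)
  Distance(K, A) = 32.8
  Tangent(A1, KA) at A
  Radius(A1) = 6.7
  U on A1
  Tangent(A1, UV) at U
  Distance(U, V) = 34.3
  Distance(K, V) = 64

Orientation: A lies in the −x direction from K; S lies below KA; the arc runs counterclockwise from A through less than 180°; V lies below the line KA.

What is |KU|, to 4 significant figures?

39.01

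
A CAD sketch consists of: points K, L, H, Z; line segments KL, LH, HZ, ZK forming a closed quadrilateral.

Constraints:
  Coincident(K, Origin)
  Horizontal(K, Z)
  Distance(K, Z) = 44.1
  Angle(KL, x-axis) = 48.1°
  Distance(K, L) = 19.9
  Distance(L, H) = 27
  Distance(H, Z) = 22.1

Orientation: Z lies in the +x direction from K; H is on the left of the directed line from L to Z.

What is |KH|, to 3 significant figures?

45.0

Checks: K.y = 0.00, Z.y = 0.00 ✓; |LH| = 27.00 ✓; |HZ| = 22.10 ✓.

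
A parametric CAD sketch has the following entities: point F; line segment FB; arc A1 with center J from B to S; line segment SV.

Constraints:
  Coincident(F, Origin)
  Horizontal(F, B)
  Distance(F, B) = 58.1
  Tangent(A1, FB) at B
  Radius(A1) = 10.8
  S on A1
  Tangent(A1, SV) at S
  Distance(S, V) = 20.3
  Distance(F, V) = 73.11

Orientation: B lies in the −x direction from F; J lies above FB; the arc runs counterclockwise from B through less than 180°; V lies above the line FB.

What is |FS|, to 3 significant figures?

54.0

Checks: |JS| = 10.80 ✓; ∠(JS, SV) = 90.00° ✓; |SV| = 20.30 ✓; |FV| = 73.11 ✓.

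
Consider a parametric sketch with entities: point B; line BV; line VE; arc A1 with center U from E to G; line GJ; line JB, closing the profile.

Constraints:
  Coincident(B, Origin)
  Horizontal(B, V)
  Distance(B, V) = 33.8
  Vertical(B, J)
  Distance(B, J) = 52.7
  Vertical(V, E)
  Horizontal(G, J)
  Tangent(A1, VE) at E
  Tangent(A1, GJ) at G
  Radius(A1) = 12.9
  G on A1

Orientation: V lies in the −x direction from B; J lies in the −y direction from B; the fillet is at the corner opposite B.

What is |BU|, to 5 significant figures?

44.954

B is at the origin; BV is horizontal with |BV| = 33.8 and V on the −x side, so V = (-33.800, 0.0000). B and J share the same x with |BJ| = 52.7 and J on the −y side, so J = (0.0000, -52.700). The virtual corner opposite B is at (-33.800, -52.700). Tangency of A1 to VE means the radius UE is perpendicular to VE and A1 meets GJ tangentially, so UG is at right angles to GJ, with radius 12.9, so the center U sits 12.9 in from both sides at U = (-20.900, -39.800). Then |BU| = |U − B| = 44.954.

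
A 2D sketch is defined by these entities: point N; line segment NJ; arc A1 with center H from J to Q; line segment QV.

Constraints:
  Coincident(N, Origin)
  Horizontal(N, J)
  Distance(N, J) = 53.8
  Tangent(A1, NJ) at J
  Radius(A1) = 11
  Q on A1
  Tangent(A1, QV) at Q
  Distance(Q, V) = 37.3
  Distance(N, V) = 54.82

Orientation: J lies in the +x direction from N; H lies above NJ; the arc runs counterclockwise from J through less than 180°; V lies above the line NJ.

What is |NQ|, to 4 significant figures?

64.01

Checks: |HQ| = 11.00 ✓; ∠(HQ, QV) = 90.00° ✓; |QV| = 37.30 ✓; |NV| = 54.82 ✓.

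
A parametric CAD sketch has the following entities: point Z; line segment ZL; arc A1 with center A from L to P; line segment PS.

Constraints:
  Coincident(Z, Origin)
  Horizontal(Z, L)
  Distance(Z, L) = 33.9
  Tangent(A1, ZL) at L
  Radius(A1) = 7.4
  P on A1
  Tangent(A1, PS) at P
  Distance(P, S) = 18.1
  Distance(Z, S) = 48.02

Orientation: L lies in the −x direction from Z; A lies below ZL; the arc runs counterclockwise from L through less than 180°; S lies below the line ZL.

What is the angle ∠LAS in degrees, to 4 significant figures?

160.3°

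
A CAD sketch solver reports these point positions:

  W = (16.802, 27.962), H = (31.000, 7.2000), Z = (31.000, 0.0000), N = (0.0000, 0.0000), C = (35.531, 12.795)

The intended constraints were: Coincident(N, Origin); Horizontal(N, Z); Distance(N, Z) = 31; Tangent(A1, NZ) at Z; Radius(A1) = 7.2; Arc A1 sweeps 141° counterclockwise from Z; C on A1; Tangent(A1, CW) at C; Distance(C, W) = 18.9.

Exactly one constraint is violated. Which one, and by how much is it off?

Distance(C, W) = 18.9 — off by 5.20.

N = (0.00, 0.00) ✓; N.y = 0.00, Z.y = 0.00 ✓; |NZ| = 31.00 ✓; ∠(HZ, ZN) = 90.00° ✓; |HZ| = 7.200 ✓; bearing(H→C) − bearing(H→Z) = 141.0° ✓; |HC| = 7.200 ✓; ∠(HC, CW) = 90.00° ✓; |CW| = 24.10 ✗.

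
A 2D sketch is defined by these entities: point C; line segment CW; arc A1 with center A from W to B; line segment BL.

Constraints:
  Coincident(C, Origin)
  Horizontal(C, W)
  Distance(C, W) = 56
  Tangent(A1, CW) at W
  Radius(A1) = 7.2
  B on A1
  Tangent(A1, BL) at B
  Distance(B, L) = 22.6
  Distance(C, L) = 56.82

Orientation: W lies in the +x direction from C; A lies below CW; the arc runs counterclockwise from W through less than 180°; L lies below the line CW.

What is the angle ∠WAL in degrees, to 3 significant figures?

161°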